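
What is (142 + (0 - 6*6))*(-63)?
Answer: -6678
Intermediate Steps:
(142 + (0 - 6*6))*(-63) = (142 + (0 - 36))*(-63) = (142 - 36)*(-63) = 106*(-63) = -6678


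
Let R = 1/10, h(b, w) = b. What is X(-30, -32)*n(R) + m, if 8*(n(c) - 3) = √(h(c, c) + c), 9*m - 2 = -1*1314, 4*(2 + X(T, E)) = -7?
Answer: -5653/36 - 3*√5/32 ≈ -157.24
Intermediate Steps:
X(T, E) = -15/4 (X(T, E) = -2 + (¼)*(-7) = -2 - 7/4 = -15/4)
m = -1312/9 (m = 2/9 + (-1*1314)/9 = 2/9 + (⅑)*(-1314) = 2/9 - 146 = -1312/9 ≈ -145.78)
R = ⅒ ≈ 0.10000
n(c) = 3 + √2*√c/8 (n(c) = 3 + √(c + c)/8 = 3 + √(2*c)/8 = 3 + (√2*√c)/8 = 3 + √2*√c/8)
X(-30, -32)*n(R) + m = -15*(3 + √2*√(⅒)/8)/4 - 1312/9 = -15*(3 + √2*(√10/10)/8)/4 - 1312/9 = -15*(3 + √5/40)/4 - 1312/9 = (-45/4 - 3*√5/32) - 1312/9 = -5653/36 - 3*√5/32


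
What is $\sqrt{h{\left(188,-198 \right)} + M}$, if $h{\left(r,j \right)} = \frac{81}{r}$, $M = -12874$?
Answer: $\frac{i \sqrt{113750857}}{94} \approx 113.46 i$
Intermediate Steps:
$\sqrt{h{\left(188,-198 \right)} + M} = \sqrt{\frac{81}{188} - 12874} = \sqrt{- \frac{2420231}{188}} = \frac{i \sqrt{113750857}}{94}$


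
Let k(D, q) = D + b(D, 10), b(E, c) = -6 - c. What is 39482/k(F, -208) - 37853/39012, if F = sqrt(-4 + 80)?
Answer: -2054263507/585180 - 19741*sqrt(19)/45 ≈ -5422.7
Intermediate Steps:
F = 2*sqrt(19) (F = sqrt(76) = 2*sqrt(19) ≈ 8.7178)
k(D, q) = -16 + D (k(D, q) = D + (-6 - 1*10) = D + (-6 - 10) = D - 16 = -16 + D)
39482/k(F, -208) - 37853/39012 = 39482/(-16 + 2*sqrt(19)) - 37853/39012 = -37853/39012 + 39482/(-16 + 2*sqrt(19))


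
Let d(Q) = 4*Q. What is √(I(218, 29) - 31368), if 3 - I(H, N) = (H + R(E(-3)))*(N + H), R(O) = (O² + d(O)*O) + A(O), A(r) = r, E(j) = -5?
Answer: I*√114851 ≈ 338.9*I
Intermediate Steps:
R(O) = O + 5*O² (R(O) = (O² + (4*O)*O) + O = (O² + 4*O²) + O = 5*O² + O = O + 5*O²)
I(H, N) = 3 - (120 + H)*(H + N) (I(H, N) = 3 - (H - 5*(1 + 5*(-5)))*(N + H) = 3 - (H - 5*(1 - 25))*(H + N) = 3 - (H - 5*(-24))*(H + N) = 3 - (H + 120)*(H + N) = 3 - (120 + H)*(H + N))
√(I(218, 29) - 31368) = √((3 - 1*218² - 120*218 - 120*29 - 1*218*29) - 31368) = √((3 - 1*47524 - 26160 - 3480 - 6322) - 31368) = √((3 - 47524 - 26160 - 3480 - 6322) - 31368) = √(-83483 - 31368) = √(-114851) = I*√114851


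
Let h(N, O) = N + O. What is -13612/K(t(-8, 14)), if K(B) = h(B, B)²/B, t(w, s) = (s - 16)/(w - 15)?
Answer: -78269/2 ≈ -39135.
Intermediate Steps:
t(w, s) = (-16 + s)/(-15 + w)
K(B) = 4*B (K(B) = (B + B)²/B = (2*B)²/B = (4*B²)/B = 4*B)
-13612/K(t(-8, 14)) = -13612*(-15 - 8)/(4*(-16 + 14)) = -13612/(4*(-2/(-23))) = -13612/(4*(-1/23*(-2))) = -13612/(4*(2/23)) = -13612/8/23 = -13612*23/8 = -78269/2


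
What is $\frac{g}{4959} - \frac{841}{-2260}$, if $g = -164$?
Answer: $\frac{3799879}{11207340} \approx 0.33905$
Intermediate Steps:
$\frac{g}{4959} - \frac{841}{-2260} = - \frac{164}{4959} - \frac{841}{-2260} = \left(-164\right) \frac{1}{4959} - - \frac{841}{2260} = - \frac{164}{4959} + \frac{841}{2260} = \frac{3799879}{11207340}$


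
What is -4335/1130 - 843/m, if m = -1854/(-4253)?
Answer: -67656706/34917 ≈ -1937.6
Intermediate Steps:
m = 1854/4253 (m = -1854*(-1/4253) = 1854/4253 ≈ 0.43593)
-4335/1130 - 843/m = -4335/1130 - 843/1854/4253 = -4335*1/1130 - 843*4253/1854 = -867/226 - 1195093/618 = -67656706/34917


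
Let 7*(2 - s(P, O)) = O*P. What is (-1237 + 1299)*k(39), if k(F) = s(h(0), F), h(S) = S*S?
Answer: 124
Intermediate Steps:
h(S) = S**2
s(P, O) = 2 - O*P/7
k(F) = 2 (k(F) = 2 - 1/7*F*0**2 = 2 - 1/7*F*0 = 2 + 0 = 2)
(-1237 + 1299)*k(39) = (-1237 + 1299)*2 = 62*2 = 124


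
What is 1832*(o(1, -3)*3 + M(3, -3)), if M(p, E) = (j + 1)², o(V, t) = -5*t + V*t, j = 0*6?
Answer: 67784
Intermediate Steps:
j = 0
M(p, E) = 1 (M(p, E) = (0 + 1)² = 1² = 1)
1832*(o(1, -3)*3 + M(3, -3)) = 1832*(-3*(-5 + 1)*3 + 1) = 1832*(-3*(-4)*3 + 1) = 1832*(12*3 + 1) = 1832*(36 + 1) = 1832*37 = 67784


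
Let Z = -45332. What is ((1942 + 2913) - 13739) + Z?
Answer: -54216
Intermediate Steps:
((1942 + 2913) - 13739) + Z = ((1942 + 2913) - 13739) - 45332 = (4855 - 13739) - 45332 = -8884 - 45332 = -54216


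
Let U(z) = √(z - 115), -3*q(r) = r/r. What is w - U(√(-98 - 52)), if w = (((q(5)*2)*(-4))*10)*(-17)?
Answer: -1360/3 - √(-115 + 5*I*√6) ≈ -453.9 - 10.739*I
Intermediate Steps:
q(r) = -⅓ (q(r) = -r/(3*r) = -⅓*1 = -⅓)
U(z) = √(-115 + z)
w = -1360/3 (w = ((-⅓*2*(-4))*10)*(-17) = (-⅔*(-4)*10)*(-17) = ((8/3)*10)*(-17) = (80/3)*(-17) = -1360/3 ≈ -453.33)
w - U(√(-98 - 52)) = -1360/3 - √(-115 + √(-98 - 52)) = -1360/3 - √(-115 + √(-150)) = -1360/3 - √(-115 + 5*I*√6)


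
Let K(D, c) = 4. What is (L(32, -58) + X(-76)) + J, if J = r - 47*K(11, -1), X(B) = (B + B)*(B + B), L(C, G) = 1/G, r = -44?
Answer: 1326575/58 ≈ 22872.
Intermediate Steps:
X(B) = 4*B² (X(B) = (2*B)*(2*B) = 4*B²)
J = -232 (J = -44 - 47*4 = -44 - 188 = -232)
(L(32, -58) + X(-76)) + J = (1/(-58) + 4*(-76)²) - 232 = (-1/58 + 4*5776) - 232 = (-1/58 + 23104) - 232 = 1340031/58 - 232 = 1326575/58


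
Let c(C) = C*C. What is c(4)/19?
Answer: 16/19 ≈ 0.84210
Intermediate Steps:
c(C) = C**2
c(4)/19 = 4**2/19 = (1/19)*16 = 16/19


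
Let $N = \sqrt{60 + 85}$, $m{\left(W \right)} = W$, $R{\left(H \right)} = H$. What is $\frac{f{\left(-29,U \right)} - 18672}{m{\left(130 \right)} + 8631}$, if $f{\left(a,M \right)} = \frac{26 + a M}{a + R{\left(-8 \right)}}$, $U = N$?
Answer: $- \frac{690890}{324157} + \frac{29 \sqrt{145}}{324157} \approx -2.1303$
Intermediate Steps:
$N = \sqrt{145} \approx 12.042$
$U = \sqrt{145} \approx 12.042$
$f{\left(a,M \right)} = \frac{26 + M a}{-8 + a}$ ($f{\left(a,M \right)} = \frac{26 + a M}{a - 8} = \frac{26 + M a}{-8 + a}$)
$\frac{f{\left(-29,U \right)} - 18672}{m{\left(130 \right)} + 8631} = \frac{\frac{26 + \sqrt{145} \left(-29\right)}{-8 - 29} - 18672}{130 + 8631} = \frac{\frac{26 - 29 \sqrt{145}}{-37} - 18672}{8761} = \left(- \frac{26 - 29 \sqrt{145}}{37} - 18672\right) \frac{1}{8761} = \left(\left(- \frac{26}{37} + \frac{29 \sqrt{145}}{37}\right) - 18672\right) \frac{1}{8761} = \left(- \frac{690890}{37} + \frac{29 \sqrt{145}}{37}\right) \frac{1}{8761} = - \frac{690890}{324157} + \frac{29 \sqrt{145}}{324157}$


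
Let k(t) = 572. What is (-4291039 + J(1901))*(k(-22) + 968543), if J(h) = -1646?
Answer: -4160105423775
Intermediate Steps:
(-4291039 + J(1901))*(k(-22) + 968543) = (-4291039 - 1646)*(572 + 968543) = -4292685*969115 = -4160105423775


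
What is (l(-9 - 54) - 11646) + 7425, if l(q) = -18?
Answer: -4239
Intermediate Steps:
(l(-9 - 54) - 11646) + 7425 = (-18 - 11646) + 7425 = -11664 + 7425 = -4239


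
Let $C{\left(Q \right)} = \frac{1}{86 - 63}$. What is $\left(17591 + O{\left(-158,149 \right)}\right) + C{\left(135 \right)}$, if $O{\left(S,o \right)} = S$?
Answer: $\frac{400960}{23} \approx 17433.0$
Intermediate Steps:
$C{\left(Q \right)} = \frac{1}{23}$
$\left(17591 + O{\left(-158,149 \right)}\right) + C{\left(135 \right)} = \left(17591 - 158\right) + \frac{1}{23} = 17433 + \frac{1}{23} = \frac{400960}{23}$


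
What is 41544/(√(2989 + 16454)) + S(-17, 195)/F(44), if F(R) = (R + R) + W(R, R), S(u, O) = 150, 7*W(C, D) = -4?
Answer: 175/102 + 13848*√19443/6481 ≈ 299.65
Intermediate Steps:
W(C, D) = -4/7 (W(C, D) = (⅐)*(-4) = -4/7)
F(R) = -4/7 + 2*R (F(R) = (R + R) - 4/7 = 2*R - 4/7 = -4/7 + 2*R)
41544/(√(2989 + 16454)) + S(-17, 195)/F(44) = 41544/(√(2989 + 16454)) + 150/(-4/7 + 2*44) = 41544/(√19443) + 150/(-4/7 + 88) = 41544*(√19443/19443) + 150/(612/7) = 13848*√19443/6481 + 150*(7/612) = 13848*√19443/6481 + 175/102 = 175/102 + 13848*√19443/6481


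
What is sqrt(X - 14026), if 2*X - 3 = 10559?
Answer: I*sqrt(8745) ≈ 93.515*I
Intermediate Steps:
X = 5281 (X = 3/2 + (1/2)*10559 = 3/2 + 10559/2 = 5281)
sqrt(X - 14026) = sqrt(5281 - 14026) = sqrt(-8745) = I*sqrt(8745)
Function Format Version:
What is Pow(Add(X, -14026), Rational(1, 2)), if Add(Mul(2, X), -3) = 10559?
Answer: Mul(I, Pow(8745, Rational(1, 2))) ≈ Mul(93.515, I)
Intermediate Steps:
X = 5281 (X = Add(Rational(3, 2), Mul(Rational(1, 2), 10559)) = Add(Rational(3, 2), Rational(10559, 2)) = 5281)
Pow(Add(X, -14026), Rational(1, 2)) = Pow(Add(5281, -14026), Rational(1, 2)) = Pow(-8745, Rational(1, 2)) = Mul(I, Pow(8745, Rational(1, 2)))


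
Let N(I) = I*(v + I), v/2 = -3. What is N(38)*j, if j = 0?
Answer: 0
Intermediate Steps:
v = -6 (v = 2*(-3) = -6)
N(I) = I*(-6 + I)
N(38)*j = (38*(-6 + 38))*0 = (38*32)*0 = 1216*0 = 0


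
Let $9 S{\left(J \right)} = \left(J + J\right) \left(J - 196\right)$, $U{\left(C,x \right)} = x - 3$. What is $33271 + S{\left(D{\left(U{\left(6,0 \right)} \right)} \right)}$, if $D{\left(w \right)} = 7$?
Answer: $32977$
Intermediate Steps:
$U{\left(C,x \right)} = -3 + x$
$S{\left(J \right)} = \frac{2 J \left(-196 + J\right)}{9}$ ($S{\left(J \right)} = \frac{\left(J + J\right) \left(J - 196\right)}{9} = \frac{2 J \left(-196 + J\right)}{9}$)
$33271 + S{\left(D{\left(U{\left(6,0 \right)} \right)} \right)} = 33271 + \frac{2}{9} \cdot 7 \left(-196 + 7\right) = 33271 + \frac{2}{9} \cdot 7 \left(-189\right) = 33271 - 294 = 32977$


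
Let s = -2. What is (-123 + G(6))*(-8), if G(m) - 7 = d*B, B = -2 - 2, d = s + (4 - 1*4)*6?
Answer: 864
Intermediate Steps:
d = -2 (d = -2 + (4 - 1*4)*6 = -2 + (4 - 4)*6 = -2 + 0*6 = -2 + 0 = -2)
B = -4
G(m) = 15 (G(m) = 7 - 2*(-4) = 7 + 8 = 15)
(-123 + G(6))*(-8) = (-123 + 15)*(-8) = -108*(-8) = 864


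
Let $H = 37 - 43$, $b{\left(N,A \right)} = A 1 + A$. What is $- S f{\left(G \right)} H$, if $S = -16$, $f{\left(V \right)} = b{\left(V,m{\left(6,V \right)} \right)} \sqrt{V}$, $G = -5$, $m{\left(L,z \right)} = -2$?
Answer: $384 i \sqrt{5} \approx 858.65 i$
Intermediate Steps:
$b{\left(N,A \right)} = 2 A$ ($b{\left(N,A \right)} = A + A = 2 A$)
$f{\left(V \right)} = - 4 \sqrt{V}$ ($f{\left(V \right)} = 2 \left(-2\right) \sqrt{V} = - 4 \sqrt{V}$)
$H = -6$ ($H = 37 - 43 = -6$)
$- S f{\left(G \right)} H = - - 16 \left(- 4 \sqrt{-5}\right) \left(-6\right) = - - 16 \left(- 4 i \sqrt{5}\right) \left(-6\right) = - 64 i \sqrt{5} \left(-6\right) = - \left(-384\right) i \sqrt{5} = 384 i \sqrt{5}$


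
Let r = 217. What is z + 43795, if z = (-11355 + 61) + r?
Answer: 32718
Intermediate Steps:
z = -11077 (z = (-11355 + 61) + 217 = -11294 + 217 = -11077)
z + 43795 = -11077 + 43795 = 32718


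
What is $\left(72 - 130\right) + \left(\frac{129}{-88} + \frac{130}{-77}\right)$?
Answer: $- \frac{37671}{616} \approx -61.154$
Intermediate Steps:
$\left(72 - 130\right) + \left(\frac{129}{-88} + \frac{130}{-77}\right) = -58 + \left(129 \left(- \frac{1}{88}\right) + 130 \left(- \frac{1}{77}\right)\right) = -58 - \frac{1943}{616} = - \frac{37671}{616}$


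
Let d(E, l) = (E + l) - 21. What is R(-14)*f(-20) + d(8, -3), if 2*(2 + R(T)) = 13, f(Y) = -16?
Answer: -88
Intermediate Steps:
d(E, l) = -21 + E + l
R(T) = 9/2 (R(T) = -2 + (1/2)*13 = -2 + 13/2 = 9/2)
R(-14)*f(-20) + d(8, -3) = (9/2)*(-16) + (-21 + 8 - 3) = -72 - 16 = -88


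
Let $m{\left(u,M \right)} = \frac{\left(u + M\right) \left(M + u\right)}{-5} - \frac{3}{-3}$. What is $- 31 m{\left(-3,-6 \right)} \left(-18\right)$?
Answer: $- \frac{42408}{5} \approx -8481.6$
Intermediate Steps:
$m{\left(u,M \right)} = 1 - \frac{\left(M + u\right)^{2}}{5}$ ($m{\left(u,M \right)} = \left(M + u\right) \left(M + u\right) \left(- \frac{1}{5}\right) - -1 = \left(M + u\right)^{2} \left(- \frac{1}{5}\right) + 1 = - \frac{\left(M + u\right)^{2}}{5} + 1 = 1 - \frac{\left(M + u\right)^{2}}{5}$)
$- 31 m{\left(-3,-6 \right)} \left(-18\right) = - 31 \left(1 - \frac{\left(-6 - 3\right)^{2}}{5}\right) \left(-18\right) = - 31 \left(1 - \frac{\left(-9\right)^{2}}{5}\right) \left(-18\right) = - 31 \left(1 - \frac{81}{5}\right) \left(-18\right) = \left(-31\right) \left(- \frac{76}{5}\right) \left(-18\right) = \frac{2356}{5} \left(-18\right) = - \frac{42408}{5}$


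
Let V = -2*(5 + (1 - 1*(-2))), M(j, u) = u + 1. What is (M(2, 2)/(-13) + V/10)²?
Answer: 14161/4225 ≈ 3.3517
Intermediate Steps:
M(j, u) = 1 + u
V = -16 (V = -2*(5 + (1 + 2)) = -2*(5 + 3) = -2*8 = -16)
(M(2, 2)/(-13) + V/10)² = ((1 + 2)/(-13) - 16/10)² = (3*(-1/13) - 16*⅒)² = (-3/13 - 8/5)² = (-119/65)² = 14161/4225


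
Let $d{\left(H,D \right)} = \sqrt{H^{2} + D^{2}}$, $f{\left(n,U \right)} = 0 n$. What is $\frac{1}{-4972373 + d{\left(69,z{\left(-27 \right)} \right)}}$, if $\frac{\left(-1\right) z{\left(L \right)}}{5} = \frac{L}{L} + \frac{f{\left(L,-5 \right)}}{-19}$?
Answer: $- \frac{4972373}{24724493246343} - \frac{\sqrt{4786}}{24724493246343} \approx -2.0111 \cdot 10^{-7}$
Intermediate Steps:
$f{\left(n,U \right)} = 0$
$z{\left(L \right)} = -5$ ($z{\left(L \right)} = - 5 \left(\frac{L}{L} + \frac{0}{-19}\right) = - 5 \left(1 + 0 \left(- \frac{1}{19}\right)\right) = - 5 \left(1 + 0\right) = \left(-5\right) 1 = -5$)
$d{\left(H,D \right)} = \sqrt{D^{2} + H^{2}}$
$\frac{1}{-4972373 + d{\left(69,z{\left(-27 \right)} \right)}} = \frac{1}{-4972373 + \sqrt{\left(-5\right)^{2} + 69^{2}}} = \frac{1}{-4972373 + \sqrt{25 + 4761}} = \frac{1}{-4972373 + \sqrt{4786}}$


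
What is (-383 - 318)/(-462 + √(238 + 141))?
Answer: 323862/213065 + 701*√379/213065 ≈ 1.5841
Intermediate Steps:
(-383 - 318)/(-462 + √(238 + 141)) = -701/(-462 + √379)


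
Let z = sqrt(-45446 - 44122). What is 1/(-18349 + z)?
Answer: -59/1082879 - 12*I*sqrt(622)/336775369 ≈ -5.4484e-5 - 8.8866e-7*I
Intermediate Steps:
z = 12*I*sqrt(622) (z = sqrt(-89568) = 12*I*sqrt(622) ≈ 299.28*I)
1/(-18349 + z) = 1/(-18349 + 12*I*sqrt(622))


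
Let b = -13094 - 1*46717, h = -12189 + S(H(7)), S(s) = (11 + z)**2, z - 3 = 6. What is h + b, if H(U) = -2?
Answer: -71600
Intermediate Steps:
z = 9 (z = 3 + 6 = 9)
S(s) = 400 (S(s) = (11 + 9)**2 = 20**2 = 400)
h = -11789 (h = -12189 + 400 = -11789)
b = -59811 (b = -13094 - 46717 = -59811)
h + b = -11789 - 59811 = -71600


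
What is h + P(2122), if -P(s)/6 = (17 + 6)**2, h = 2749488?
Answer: 2746314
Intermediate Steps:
P(s) = -3174 (P(s) = -6*(17 + 6)**2 = -6*23**2 = -6*529 = -3174)
h + P(2122) = 2749488 - 3174 = 2746314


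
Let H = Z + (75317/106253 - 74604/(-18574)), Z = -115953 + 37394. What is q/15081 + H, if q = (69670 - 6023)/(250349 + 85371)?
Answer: -56065510793625681511309/713716867836948360 ≈ -78554.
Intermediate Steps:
Z = -78559
q = 63647/335720 ≈ 0.18958
H = -77515128070164/986771611 (H = -78559 + (75317/106253 - 74604/(-18574)) = -78559 + (75317*(1/106253) - 74604*(-1/18574)) = -78559 + (75317/106253 + 37302/9287) = -78559 + 4662918385/986771611 = -77515128070164/986771611 ≈ -78554.)
q/15081 + H = (63647/335720)/15081 - 77515128070164/986771611 = (63647/335720)*(1/15081) - 77515128070164/986771611 = 63647/5062993320 - 77515128070164/986771611 = -56065510793625681511309/713716867836948360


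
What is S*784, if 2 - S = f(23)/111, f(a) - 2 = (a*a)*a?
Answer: -9366448/111 ≈ -84382.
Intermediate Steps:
f(a) = 2 + a**3 (f(a) = 2 + (a*a)*a = 2 + a**2*a = 2 + a**3)
S = -11947/111 (S = 2 - (2 + 23**3)/111 = 2 - (2 + 12167)/111 = 2 - 12169/111 = -11947/111 ≈ -107.63)
S*784 = -11947/111*784 = -9366448/111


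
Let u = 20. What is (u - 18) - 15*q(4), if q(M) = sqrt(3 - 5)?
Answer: 2 - 15*I*sqrt(2) ≈ 2.0 - 21.213*I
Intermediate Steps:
q(M) = I*sqrt(2) (q(M) = sqrt(-2) = I*sqrt(2))
(u - 18) - 15*q(4) = (20 - 18) - 15*I*sqrt(2) = 2 - 15*I*sqrt(2)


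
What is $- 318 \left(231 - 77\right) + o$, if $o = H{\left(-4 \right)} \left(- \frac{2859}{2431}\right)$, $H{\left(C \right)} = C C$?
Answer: $- \frac{119096676}{2431} \approx -48991.0$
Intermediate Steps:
$H{\left(C \right)} = C^{2}$
$o = - \frac{45744}{2431}$ ($o = \left(-4\right)^{2} \left(- \frac{2859}{2431}\right) = 16 \left(\left(-2859\right) \frac{1}{2431}\right) = 16 \left(- \frac{2859}{2431}\right) = - \frac{45744}{2431} \approx -18.817$)
$- 318 \left(231 - 77\right) + o = - 318 \left(231 - 77\right) - \frac{45744}{2431} = \left(-318\right) 154 - \frac{45744}{2431} = -48972 - \frac{45744}{2431} = - \frac{119096676}{2431}$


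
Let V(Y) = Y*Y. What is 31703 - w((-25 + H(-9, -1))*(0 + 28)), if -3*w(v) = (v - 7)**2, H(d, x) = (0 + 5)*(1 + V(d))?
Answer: 38717546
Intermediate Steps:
V(Y) = Y**2
H(d, x) = 5 + 5*d**2 (H(d, x) = (0 + 5)*(1 + d**2) = 5*(1 + d**2) = 5 + 5*d**2)
w(v) = -(-7 + v)**2/3 (w(v) = -(v - 7)**2/3 = -(-7 + v)**2/3)
31703 - w((-25 + H(-9, -1))*(0 + 28)) = 31703 - (-1)*(-7 + (-25 + (5 + 5*(-9)**2))*(0 + 28))**2/3 = 31703 - (-1)*(-7 + (-25 + (5 + 5*81))*28)**2/3 = 31703 - (-1)*(-7 + (-25 + (5 + 405))*28)**2/3 = 31703 - (-1)*(-7 + (-25 + 410)*28)**2/3 = 31703 - (-1)*(-7 + 385*28)**2/3 = 31703 - (-1)*(-7 + 10780)**2/3 = 31703 - (-1)*10773**2/3 = 31703 - (-1)*116057529/3 = 31703 - 1*(-38685843) = 31703 + 38685843 = 38717546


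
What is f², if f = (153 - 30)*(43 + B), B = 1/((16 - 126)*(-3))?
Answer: 338527312561/12100 ≈ 2.7977e+7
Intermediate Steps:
B = 1/330 (B = -⅓/(-110) = -1/110*(-⅓) = 1/330 ≈ 0.0030303)
f = 581831/110 (f = (153 - 30)*(43 + 1/330) = 123*(14191/330) = 581831/110 ≈ 5289.4)
f² = (581831/110)² = 338527312561/12100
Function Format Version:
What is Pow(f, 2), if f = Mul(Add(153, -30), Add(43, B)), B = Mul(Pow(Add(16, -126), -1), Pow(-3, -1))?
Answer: Rational(338527312561, 12100) ≈ 2.7977e+7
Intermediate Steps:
B = Rational(1, 330) (B = Mul(Pow(-110, -1), Rational(-1, 3)) = Mul(Rational(-1, 110), Rational(-1, 3)) = Rational(1, 330) ≈ 0.0030303)
f = Rational(581831, 110) (f = Mul(Add(153, -30), Add(43, Rational(1, 330))) = Mul(123, Rational(14191, 330)) = Rational(581831, 110) ≈ 5289.4)
Pow(f, 2) = Pow(Rational(581831, 110), 2) = Rational(338527312561, 12100)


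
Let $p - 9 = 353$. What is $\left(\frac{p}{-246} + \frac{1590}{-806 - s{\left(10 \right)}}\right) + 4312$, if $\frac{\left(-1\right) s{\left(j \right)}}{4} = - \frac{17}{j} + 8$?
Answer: $\frac{1034451715}{240096} \approx 4308.5$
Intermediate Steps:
$p = 362$ ($p = 9 + 353 = 362$)
$s{\left(j \right)} = -32 + \frac{68}{j}$ ($s{\left(j \right)} = - 4 \left(- \frac{17}{j} + 8\right) = - 4 \left(8 - \frac{17}{j}\right) = -32 + \frac{68}{j}$)
$\left(\frac{p}{-246} + \frac{1590}{-806 - s{\left(10 \right)}}\right) + 4312 = \left(\frac{362}{-246} + \frac{1590}{-806 - \left(-32 + \frac{68}{10}\right)}\right) + 4312 = \left(362 \left(- \frac{1}{246}\right) + \frac{1590}{-806 - \left(-32 + 68 \cdot \frac{1}{10}\right)}\right) + 4312 = \left(- \frac{181}{123} + \frac{1590}{-806 - \left(-32 + \frac{34}{5}\right)}\right) + 4312 = \left(- \frac{181}{123} + \frac{1590}{-806 - - \frac{126}{5}}\right) + 4312 = \left(- \frac{181}{123} + \frac{1590}{-806 + \frac{126}{5}}\right) + 4312 = \left(- \frac{181}{123} + \frac{1590}{- \frac{3904}{5}}\right) + 4312 = \left(- \frac{181}{123} + 1590 \left(- \frac{5}{3904}\right)\right) + 4312 = \left(- \frac{181}{123} - \frac{3975}{1952}\right) + 4312 = - \frac{842237}{240096} + 4312 = \frac{1034451715}{240096}$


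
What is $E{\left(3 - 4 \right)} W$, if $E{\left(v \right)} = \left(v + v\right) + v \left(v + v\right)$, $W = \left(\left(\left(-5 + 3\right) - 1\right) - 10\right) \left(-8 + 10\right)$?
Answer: $0$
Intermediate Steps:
$W = -26$ ($W = \left(\left(-2 - 1\right) - 10\right) 2 = \left(-3 - 10\right) 2 = \left(-13\right) 2 = -26$)
$E{\left(v \right)} = 2 v + 2 v^{2}$ ($E{\left(v \right)} = 2 v + v 2 v = 2 v + 2 v^{2}$)
$E{\left(3 - 4 \right)} W = 2 \left(3 - 4\right) \left(1 + \left(3 - 4\right)\right) \left(-26\right) = 2 \left(-1\right) \left(1 - 1\right) \left(-26\right) = 2 \left(-1\right) 0 \left(-26\right) = 0 \left(-26\right) = 0$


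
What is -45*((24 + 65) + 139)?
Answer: -10260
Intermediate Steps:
-45*((24 + 65) + 139) = -45*(89 + 139) = -45*228 = -10260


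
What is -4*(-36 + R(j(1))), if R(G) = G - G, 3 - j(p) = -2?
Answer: 144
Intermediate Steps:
j(p) = 5 (j(p) = 3 - 1*(-2) = 3 + 2 = 5)
R(G) = 0
-4*(-36 + R(j(1))) = -4*(-36 + 0) = -4*(-36) = 144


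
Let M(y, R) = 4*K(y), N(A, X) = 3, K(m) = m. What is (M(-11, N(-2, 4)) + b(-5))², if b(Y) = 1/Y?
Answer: 48841/25 ≈ 1953.6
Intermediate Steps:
M(y, R) = 4*y
(M(-11, N(-2, 4)) + b(-5))² = (4*(-11) + 1/(-5))² = (-44 - ⅕)² = (-221/5)² = 48841/25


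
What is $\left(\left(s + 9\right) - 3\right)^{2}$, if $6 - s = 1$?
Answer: $121$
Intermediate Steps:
$s = 5$ ($s = 6 - 1 = 5$)
$\left(\left(s + 9\right) - 3\right)^{2} = \left(\left(5 + 9\right) - 3\right)^{2} = \left(14 - 3\right)^{2} = 11^{2} = 121$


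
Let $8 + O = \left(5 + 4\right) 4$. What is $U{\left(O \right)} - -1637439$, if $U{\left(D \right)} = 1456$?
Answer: $1638895$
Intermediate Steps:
$O = 28$ ($O = -8 + \left(5 + 4\right) 4 = -8 + 9 \cdot 4 = -8 + 36 = 28$)
$U{\left(O \right)} - -1637439 = 1456 - -1637439 = 1456 + 1637439 = 1638895$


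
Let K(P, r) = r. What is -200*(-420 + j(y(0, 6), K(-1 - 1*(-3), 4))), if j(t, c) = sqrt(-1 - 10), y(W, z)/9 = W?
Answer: 84000 - 200*I*sqrt(11) ≈ 84000.0 - 663.33*I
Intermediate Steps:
y(W, z) = 9*W
j(t, c) = I*sqrt(11) (j(t, c) = sqrt(-11) = I*sqrt(11))
-200*(-420 + j(y(0, 6), K(-1 - 1*(-3), 4))) = -200*(-420 + I*sqrt(11)) = 84000 - 200*I*sqrt(11)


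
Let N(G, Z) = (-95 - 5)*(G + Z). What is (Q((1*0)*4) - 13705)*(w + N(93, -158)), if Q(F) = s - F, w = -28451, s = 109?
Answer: 298445796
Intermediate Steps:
N(G, Z) = -100*G - 100*Z (N(G, Z) = -100*(G + Z) = -100*G - 100*Z)
Q(F) = 109 - F
(Q((1*0)*4) - 13705)*(w + N(93, -158)) = ((109 - 1*0*4) - 13705)*(-28451 + (-100*93 - 100*(-158))) = ((109 - 0*4) - 13705)*(-28451 + (-9300 + 15800)) = ((109 - 1*0) - 13705)*(-28451 + 6500) = ((109 + 0) - 13705)*(-21951) = (109 - 13705)*(-21951) = -13596*(-21951) = 298445796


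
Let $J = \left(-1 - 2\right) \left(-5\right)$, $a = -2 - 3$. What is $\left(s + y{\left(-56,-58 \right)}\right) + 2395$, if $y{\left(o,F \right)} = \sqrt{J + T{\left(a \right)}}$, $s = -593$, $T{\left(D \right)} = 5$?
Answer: $1802 + 2 \sqrt{5} \approx 1806.5$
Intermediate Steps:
$a = -5$ ($a = -2 - 3 = -5$)
$J = 15$ ($J = \left(-3\right) \left(-5\right) = 15$)
$y{\left(o,F \right)} = 2 \sqrt{5}$ ($y{\left(o,F \right)} = \sqrt{15 + 5} = \sqrt{20} = 2 \sqrt{5}$)
$\left(s + y{\left(-56,-58 \right)}\right) + 2395 = \left(-593 + 2 \sqrt{5}\right) + 2395 = 1802 + 2 \sqrt{5}$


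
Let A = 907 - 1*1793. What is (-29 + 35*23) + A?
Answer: -110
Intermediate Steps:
A = -886 (A = 907 - 1793 = -886)
(-29 + 35*23) + A = (-29 + 35*23) - 886 = (-29 + 805) - 886 = 776 - 886 = -110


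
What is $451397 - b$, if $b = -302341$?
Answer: $753738$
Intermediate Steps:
$451397 - b = 451397 - -302341 = 451397 + 302341 = 753738$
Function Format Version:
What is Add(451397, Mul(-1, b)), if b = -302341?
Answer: 753738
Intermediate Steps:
Add(451397, Mul(-1, b)) = Add(451397, Mul(-1, -302341)) = Add(451397, 302341) = 753738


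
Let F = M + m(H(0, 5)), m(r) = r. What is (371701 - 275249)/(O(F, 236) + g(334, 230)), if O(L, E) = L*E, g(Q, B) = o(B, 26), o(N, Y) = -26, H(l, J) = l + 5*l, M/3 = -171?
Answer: -48226/60547 ≈ -0.79650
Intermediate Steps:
M = -513 (M = 3*(-171) = -513)
H(l, J) = 6*l
g(Q, B) = -26
F = -513 (F = -513 + 6*0 = -513 + 0 = -513)
O(L, E) = E*L
(371701 - 275249)/(O(F, 236) + g(334, 230)) = (371701 - 275249)/(236*(-513) - 26) = 96452/(-121068 - 26) = 96452/(-121094) = 96452*(-1/121094) = -48226/60547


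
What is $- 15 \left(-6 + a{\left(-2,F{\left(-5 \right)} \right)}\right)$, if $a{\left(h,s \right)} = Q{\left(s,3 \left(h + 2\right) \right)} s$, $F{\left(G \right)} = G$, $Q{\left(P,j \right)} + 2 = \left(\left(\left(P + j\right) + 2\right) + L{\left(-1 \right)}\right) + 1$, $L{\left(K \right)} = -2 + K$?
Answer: $-435$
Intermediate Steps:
$Q{\left(P,j \right)} = -2 + P + j$ ($Q{\left(P,j \right)} = -2 + \left(\left(\left(\left(P + j\right) + 2\right) - 3\right) + 1\right) = -2 + \left(\left(\left(2 + P + j\right) - 3\right) + 1\right) = -2 + \left(\left(-1 + P + j\right) + 1\right) = -2 + \left(P + j\right) = -2 + P + j$)
$a{\left(h,s \right)} = s \left(4 + s + 3 h\right)$ ($a{\left(h,s \right)} = \left(-2 + s + 3 \left(h + 2\right)\right) s = \left(-2 + s + 3 \left(2 + h\right)\right) s = \left(-2 + s + \left(6 + 3 h\right)\right) s = \left(4 + s + 3 h\right) s = s \left(4 + s + 3 h\right)$)
$- 15 \left(-6 + a{\left(-2,F{\left(-5 \right)} \right)}\right) = - 15 \left(-6 - 5 \left(4 - 5 + 3 \left(-2\right)\right)\right) = - 15 \left(-6 - 5 \left(4 - 5 - 6\right)\right) = - 15 \left(-6 - -35\right) = - 15 \left(-6 + 35\right) = \left(-15\right) 29 = -435$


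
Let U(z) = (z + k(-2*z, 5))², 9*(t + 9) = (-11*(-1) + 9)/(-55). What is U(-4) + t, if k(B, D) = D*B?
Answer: 127409/99 ≈ 1287.0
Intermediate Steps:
k(B, D) = B*D
t = -895/99 (t = -9 + ((-11*(-1) + 9)/(-55))/9 = -9 + ((11 + 9)*(-1/55))/9 = -9 + (20*(-1/55))/9 = -9 + (⅑)*(-4/11) = -9 - 4/99 = -895/99 ≈ -9.0404)
U(z) = 81*z² (U(z) = (z - 2*z*5)² = (z - 10*z)² = (-9*z)² = 81*z²)
U(-4) + t = 81*(-4)² - 895/99 = 81*16 - 895/99 = 1296 - 895/99 = 127409/99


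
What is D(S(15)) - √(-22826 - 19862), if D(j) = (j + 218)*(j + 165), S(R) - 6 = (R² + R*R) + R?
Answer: 438204 - 8*I*√667 ≈ 4.382e+5 - 206.61*I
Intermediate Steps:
S(R) = 6 + R + 2*R² (S(R) = 6 + ((R² + R*R) + R) = 6 + ((R² + R²) + R) = 6 + (2*R² + R) = 6 + (R + 2*R²) = 6 + R + 2*R²)
D(j) = (165 + j)*(218 + j) (D(j) = (218 + j)*(165 + j) = (165 + j)*(218 + j))
D(S(15)) - √(-22826 - 19862) = (35970 + (6 + 15 + 2*15²)² + 383*(6 + 15 + 2*15²)) - √(-22826 - 19862) = (35970 + (6 + 15 + 2*225)² + 383*(6 + 15 + 2*225)) - √(-42688) = (35970 + (6 + 15 + 450)² + 383*(6 + 15 + 450)) - 8*I*√667 = (35970 + 471² + 383*471) - 8*I*√667 = (35970 + 221841 + 180393) - 8*I*√667 = 438204 - 8*I*√667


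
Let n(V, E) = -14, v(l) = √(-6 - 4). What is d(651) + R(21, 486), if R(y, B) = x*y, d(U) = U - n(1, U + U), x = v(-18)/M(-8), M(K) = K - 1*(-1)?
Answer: 665 - 3*I*√10 ≈ 665.0 - 9.4868*I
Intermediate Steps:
M(K) = 1 + K (M(K) = K + 1 = 1 + K)
v(l) = I*√10 (v(l) = √(-10) = I*√10)
x = -I*√10/7 (x = (I*√10)/(1 - 8) = (I*√10)/(-7) = (I*√10)*(-⅐) = -I*√10/7 ≈ -0.45175*I)
d(U) = 14 + U (d(U) = U - 1*(-14) = U + 14 = 14 + U)
R(y, B) = -I*y*√10/7 (R(y, B) = (-I*√10/7)*y = -I*y*√10/7)
d(651) + R(21, 486) = (14 + 651) - ⅐*I*21*√10 = 665 - 3*I*√10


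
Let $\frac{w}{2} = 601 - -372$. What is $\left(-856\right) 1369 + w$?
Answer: $-1169918$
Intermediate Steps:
$w = 1946$ ($w = 2 \left(601 - -372\right) = 2 \left(601 + 372\right) = 2 \cdot 973 = 1946$)
$\left(-856\right) 1369 + w = \left(-856\right) 1369 + 1946 = -1171864 + 1946 = -1169918$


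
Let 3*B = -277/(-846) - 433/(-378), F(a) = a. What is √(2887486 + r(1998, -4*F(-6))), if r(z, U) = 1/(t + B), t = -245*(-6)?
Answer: √4434109849012122265042/39187114 ≈ 1699.3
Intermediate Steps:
t = 1470
B = 13084/26649 (B = (-277/(-846) - 433/(-378))/3 = (-277*(-1/846) - 433*(-1/378))/3 = (277/846 + 433/378)/3 = (⅓)*(13084/8883) = 13084/26649 ≈ 0.49098)
r(z, U) = 26649/39187114 (r(z, U) = 1/(1470 + 13084/26649) = 1/(39187114/26649) = 26649/39187114)
√(2887486 + r(1998, -4*F(-6))) = √(2887486 + 26649/39187114) = √(113152243082053/39187114) = √4434109849012122265042/39187114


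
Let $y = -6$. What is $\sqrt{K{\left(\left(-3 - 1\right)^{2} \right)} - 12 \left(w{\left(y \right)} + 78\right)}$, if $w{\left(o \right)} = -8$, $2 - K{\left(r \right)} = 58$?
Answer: $8 i \sqrt{14} \approx 29.933 i$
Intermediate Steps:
$K{\left(r \right)} = -56$ ($K{\left(r \right)} = 2 - 58 = -56$)
$\sqrt{K{\left(\left(-3 - 1\right)^{2} \right)} - 12 \left(w{\left(y \right)} + 78\right)} = \sqrt{-56 - 12 \left(-8 + 78\right)} = \sqrt{-56 - 840} = \sqrt{-896} = 8 i \sqrt{14}$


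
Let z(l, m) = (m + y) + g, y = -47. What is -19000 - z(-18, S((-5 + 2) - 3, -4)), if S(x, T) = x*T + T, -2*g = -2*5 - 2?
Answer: -18979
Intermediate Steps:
g = 6 (g = -(-2*5 - 2)/2 = -(-10 - 2)/2 = -1/2*(-12) = 6)
S(x, T) = T + T*x (S(x, T) = T*x + T = T + T*x)
z(l, m) = -41 + m (z(l, m) = (m - 47) + 6 = (-47 + m) + 6 = -41 + m)
-19000 - z(-18, S((-5 + 2) - 3, -4)) = -19000 - (-41 - 4*(1 + ((-5 + 2) - 3))) = -19000 - (-41 - 4*(1 + (-3 - 3))) = -19000 - (-41 - 4*(1 - 6)) = -19000 - (-41 - 4*(-5)) = -19000 - (-41 + 20) = -19000 - 1*(-21) = -19000 + 21 = -18979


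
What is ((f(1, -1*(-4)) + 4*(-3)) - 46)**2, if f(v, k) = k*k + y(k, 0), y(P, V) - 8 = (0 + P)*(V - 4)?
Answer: 2500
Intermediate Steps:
y(P, V) = 8 + P*(-4 + V) (y(P, V) = 8 + (0 + P)*(V - 4) = 8 + P*(-4 + V))
f(v, k) = 8 + k**2 - 4*k (f(v, k) = k*k + (8 - 4*k + k*0) = k**2 + (8 - 4*k + 0) = k**2 + (8 - 4*k) = 8 + k**2 - 4*k)
((f(1, -1*(-4)) + 4*(-3)) - 46)**2 = (((8 + (-1*(-4))**2 - (-4)*(-4)) + 4*(-3)) - 46)**2 = (((8 + 4**2 - 4*4) - 12) - 46)**2 = (((8 + 16 - 16) - 12) - 46)**2 = ((8 - 12) - 46)**2 = (-4 - 46)**2 = (-50)**2 = 2500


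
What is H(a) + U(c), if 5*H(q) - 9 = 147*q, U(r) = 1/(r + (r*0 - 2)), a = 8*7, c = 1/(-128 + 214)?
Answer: 1408781/855 ≈ 1647.7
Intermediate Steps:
c = 1/86 ≈ 0.011628
a = 56
U(r) = 1/(-2 + r) (U(r) = 1/(r + (0 - 2)) = 1/(r - 2) = 1/(-2 + r))
H(q) = 9/5 + 147*q/5 (H(q) = 9/5 + (147*q)/5 = 9/5 + 147*q/5)
H(a) + U(c) = (9/5 + (147/5)*56) + 1/(-2 + 1/86) = (9/5 + 8232/5) + 1/(-171/86) = 8241/5 - 86/171 = 1408781/855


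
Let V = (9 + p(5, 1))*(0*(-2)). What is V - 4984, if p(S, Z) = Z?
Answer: -4984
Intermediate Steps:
V = 0 (V = (9 + 1)*(0*(-2)) = 10*0 = 0)
V - 4984 = 0 - 4984 = -4984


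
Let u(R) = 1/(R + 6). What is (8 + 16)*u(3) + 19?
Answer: 65/3 ≈ 21.667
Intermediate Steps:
u(R) = 1/(6 + R)
(8 + 16)*u(3) + 19 = (8 + 16)/(6 + 3) + 19 = 24/9 + 19 = 24*(⅑) + 19 = 8/3 + 19 = 65/3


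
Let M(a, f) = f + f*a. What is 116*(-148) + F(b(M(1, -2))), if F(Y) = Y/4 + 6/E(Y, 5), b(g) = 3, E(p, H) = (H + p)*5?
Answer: -171671/10 ≈ -17167.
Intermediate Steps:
E(p, H) = 5*H + 5*p
M(a, f) = f + a*f
F(Y) = 6/(25 + 5*Y) + Y/4 (F(Y) = Y/4 + 6/(5*5 + 5*Y) = Y*(1/4) + 6/(25 + 5*Y) = Y/4 + 6/(25 + 5*Y) = 6/(25 + 5*Y) + Y/4)
116*(-148) + F(b(M(1, -2))) = 116*(-148) + (24 + 5*3*(5 + 3))/(20*(5 + 3)) = -17168 + (1/20)*(24 + 5*3*8)/8 = -17168 + (1/20)*(1/8)*(24 + 120) = -17168 + (1/20)*(1/8)*144 = -17168 + 9/10 = -171671/10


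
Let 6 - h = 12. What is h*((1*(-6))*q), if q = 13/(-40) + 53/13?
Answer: 17559/130 ≈ 135.07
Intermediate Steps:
h = -6 (h = 6 - 1*12 = 6 - 12 = -6)
q = 1951/520 (q = 13*(-1/40) + 53*(1/13) = -13/40 + 53/13 = 1951/520 ≈ 3.7519)
h*((1*(-6))*q) = -6*1*(-6)*1951/520 = -(-36)*1951/520 = -6*(-5853/260) = 17559/130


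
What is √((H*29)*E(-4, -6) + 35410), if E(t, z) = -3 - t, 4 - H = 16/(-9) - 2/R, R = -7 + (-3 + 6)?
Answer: 17*√4430/6 ≈ 188.58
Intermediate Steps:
R = -4 (R = -7 + 3 = -4)
H = 95/18 (H = 4 - (16/(-9) - 2/(-4)) = 4 - (16*(-⅑) - 2*(-¼)) = 4 - (-16/9 + ½) = 4 - 1*(-23/18) = 4 + 23/18 = 95/18 ≈ 5.2778)
√((H*29)*E(-4, -6) + 35410) = √(((95/18)*29)*(-3 - 1*(-4)) + 35410) = √(2755*(-3 + 4)/18 + 35410) = √((2755/18)*1 + 35410) = √(2755/18 + 35410) = √(640135/18) = 17*√4430/6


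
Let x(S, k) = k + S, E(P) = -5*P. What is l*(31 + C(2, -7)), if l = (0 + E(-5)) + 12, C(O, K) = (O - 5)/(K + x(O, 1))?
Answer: 4699/4 ≈ 1174.8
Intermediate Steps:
x(S, k) = S + k
C(O, K) = (-5 + O)/(1 + K + O) (C(O, K) = (O - 5)/(K + (O + 1)) = (-5 + O)/(K + (1 + O)) = (-5 + O)/(1 + K + O))
l = 37 (l = (0 - 5*(-5)) + 12 = (0 + 25) + 12 = 25 + 12 = 37)
l*(31 + C(2, -7)) = 37*(31 + (-5 + 2)/(1 - 7 + 2)) = 37*(31 - 3/(-4)) = 37*(31 - ¼*(-3)) = 37*(31 + ¾) = 37*(127/4) = 4699/4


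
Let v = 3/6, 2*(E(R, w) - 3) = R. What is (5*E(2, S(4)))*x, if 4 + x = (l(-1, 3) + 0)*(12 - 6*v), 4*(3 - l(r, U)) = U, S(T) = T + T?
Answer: 325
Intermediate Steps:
S(T) = 2*T
l(r, U) = 3 - U/4
E(R, w) = 3 + R/2
v = ½ (v = 3*(⅙) = ½ ≈ 0.50000)
x = 65/4 (x = -4 + ((3 - ¼*3) + 0)*(12 - 6*½) = -4 + ((3 - ¾) + 0)*(12 - 3) = -4 + (9/4 + 0)*9 = -4 + (9/4)*9 = -4 + 81/4 = 65/4 ≈ 16.250)
(5*E(2, S(4)))*x = (5*(3 + (½)*2))*(65/4) = (5*(3 + 1))*(65/4) = (5*4)*(65/4) = 20*(65/4) = 325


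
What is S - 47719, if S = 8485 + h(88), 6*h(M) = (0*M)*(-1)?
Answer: -39234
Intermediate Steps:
h(M) = 0 (h(M) = ((0*M)*(-1))/6 = (0*(-1))/6 = (1/6)*0 = 0)
S = 8485 (S = 8485 + 0 = 8485)
S - 47719 = 8485 - 47719 = -39234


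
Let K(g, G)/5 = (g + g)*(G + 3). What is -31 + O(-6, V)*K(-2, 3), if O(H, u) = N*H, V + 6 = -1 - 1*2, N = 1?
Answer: 689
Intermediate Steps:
K(g, G) = 10*g*(3 + G) (K(g, G) = 5*((g + g)*(G + 3)) = 5*((2*g)*(3 + G)) = 5*(2*g*(3 + G)) = 10*g*(3 + G))
V = -9 (V = -6 + (-1 - 1*2) = -6 + (-1 - 2) = -6 - 3 = -9)
O(H, u) = H (O(H, u) = 1*H = H)
-31 + O(-6, V)*K(-2, 3) = -31 - 60*(-2)*(3 + 3) = -31 - 60*(-2)*6 = -31 - 6*(-120) = -31 + 720 = 689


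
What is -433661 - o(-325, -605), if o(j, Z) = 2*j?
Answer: -433011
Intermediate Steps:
-433661 - o(-325, -605) = -433661 - 2*(-325) = -433661 - 1*(-650) = -433661 + 650 = -433011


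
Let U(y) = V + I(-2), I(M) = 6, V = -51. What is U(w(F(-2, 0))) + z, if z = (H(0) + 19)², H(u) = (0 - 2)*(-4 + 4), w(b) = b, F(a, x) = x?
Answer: 316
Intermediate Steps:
U(y) = -45 (U(y) = -51 + 6 = -45)
H(u) = 0 (H(u) = -2*0 = 0)
z = 361 (z = (0 + 19)² = 19² = 361)
U(w(F(-2, 0))) + z = -45 + 361 = 316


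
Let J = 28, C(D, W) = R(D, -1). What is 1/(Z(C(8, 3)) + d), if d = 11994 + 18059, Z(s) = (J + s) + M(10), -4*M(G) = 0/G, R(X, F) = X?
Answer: 1/30089 ≈ 3.3235e-5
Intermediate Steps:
M(G) = 0 (M(G) = -0/G = -¼*0 = 0)
C(D, W) = D
Z(s) = 28 + s (Z(s) = (28 + s) + 0 = 28 + s)
d = 30053
1/(Z(C(8, 3)) + d) = 1/((28 + 8) + 30053) = 1/(36 + 30053) = 1/30089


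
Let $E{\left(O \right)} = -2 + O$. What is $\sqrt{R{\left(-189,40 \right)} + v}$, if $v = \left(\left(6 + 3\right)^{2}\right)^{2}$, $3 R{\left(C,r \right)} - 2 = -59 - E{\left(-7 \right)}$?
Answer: $\sqrt{6545} \approx 80.901$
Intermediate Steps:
$R{\left(C,r \right)} = -16$ ($R{\left(C,r \right)} = \frac{2}{3} + \frac{-59 - \left(-2 - 7\right)}{3} = \frac{2}{3} + \frac{-59 - -9}{3} = \frac{2}{3} + \frac{-59 + 9}{3} = \frac{2}{3} + \frac{1}{3} \left(-50\right) = \frac{2}{3} - \frac{50}{3} = -16$)
$v = 6561$ ($v = \left(9^{2}\right)^{2} = 81^{2} = 6561$)
$\sqrt{R{\left(-189,40 \right)} + v} = \sqrt{-16 + 6561} = \sqrt{6545}$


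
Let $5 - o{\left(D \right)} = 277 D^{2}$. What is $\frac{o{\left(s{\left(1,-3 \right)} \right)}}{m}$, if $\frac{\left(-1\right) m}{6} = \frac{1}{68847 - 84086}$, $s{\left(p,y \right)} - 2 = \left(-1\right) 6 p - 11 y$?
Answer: $- \frac{1774977764}{3} \approx -5.9166 \cdot 10^{8}$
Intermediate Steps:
$s{\left(p,y \right)} = 2 - 11 y - 6 p$ ($s{\left(p,y \right)} = 2 + \left(\left(-1\right) 6 p - 11 y\right) = 2 - \left(6 p + 11 y\right) = 2 - 11 y - 6 p$)
$m = \frac{6}{15239}$ ($m = - \frac{6}{68847 - 84086} = - \frac{6}{-15239} = \left(-6\right) \left(- \frac{1}{15239}\right) = \frac{6}{15239} \approx 0.00039373$)
$o{\left(D \right)} = 5 - 277 D^{2}$
$\frac{o{\left(s{\left(1,-3 \right)} \right)}}{m} = \frac{5 - 277 \left(2 - -33 - 6\right)^{2}}{\frac{6}{15239}} = \left(5 - 277 \left(2 + 33 - 6\right)^{2}\right) \frac{15239}{6} = \left(5 - 277 \cdot 29^{2}\right) \frac{15239}{6} = \left(5 - 232957\right) \frac{15239}{6} = \left(-232952\right) \frac{15239}{6} = - \frac{1774977764}{3}$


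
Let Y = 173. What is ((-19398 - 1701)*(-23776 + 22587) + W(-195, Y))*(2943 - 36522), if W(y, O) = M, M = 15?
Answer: -842387172354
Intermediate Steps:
W(y, O) = 15
((-19398 - 1701)*(-23776 + 22587) + W(-195, Y))*(2943 - 36522) = ((-19398 - 1701)*(-23776 + 22587) + 15)*(2943 - 36522) = (-21099*(-1189) + 15)*(-33579) = (25086711 + 15)*(-33579) = 25086726*(-33579) = -842387172354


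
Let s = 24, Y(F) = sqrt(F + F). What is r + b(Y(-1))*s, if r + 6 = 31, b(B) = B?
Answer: 25 + 24*I*sqrt(2) ≈ 25.0 + 33.941*I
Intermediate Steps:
Y(F) = sqrt(2)*sqrt(F) (Y(F) = sqrt(2*F) = sqrt(2)*sqrt(F))
r = 25 (r = -6 + 31 = 25)
r + b(Y(-1))*s = 25 + (sqrt(2)*sqrt(-1))*24 = 25 + (sqrt(2)*I)*24 = 25 + (I*sqrt(2))*24 = 25 + 24*I*sqrt(2)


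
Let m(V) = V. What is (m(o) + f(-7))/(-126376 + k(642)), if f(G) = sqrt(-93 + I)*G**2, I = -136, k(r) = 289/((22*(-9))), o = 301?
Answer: -59598/25022737 - 9702*I*sqrt(229)/25022737 ≈ -0.0023818 - 0.0058674*I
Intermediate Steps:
k(r) = -289/198 (k(r) = 289/(-198) = 289*(-1/198) = -289/198)
f(G) = I*sqrt(229)*G**2 (f(G) = sqrt(-93 - 136)*G**2 = sqrt(-229)*G**2 = (I*sqrt(229))*G**2 = I*sqrt(229)*G**2)
(m(o) + f(-7))/(-126376 + k(642)) = (301 + I*sqrt(229)*(-7)**2)/(-126376 - 289/198) = (301 + I*sqrt(229)*49)/(-25022737/198) = (301 + 49*I*sqrt(229))*(-198/25022737) = -59598/25022737 - 9702*I*sqrt(229)/25022737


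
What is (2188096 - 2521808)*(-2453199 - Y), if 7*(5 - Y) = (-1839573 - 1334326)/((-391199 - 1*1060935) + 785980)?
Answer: 1908745612584537128/2331539 ≈ 8.1866e+11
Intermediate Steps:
Y = 20141491/4663078 (Y = 5 - (-1839573 - 1334326)/(7*((-391199 - 1*1060935) + 785980)) = 5 - (-3173899)/(7*((-391199 - 1060935) + 785980)) = 5 - (-3173899)/(7*(-1452134 + 785980)) = 5 - (-3173899)/(7*(-666154)) = 5 - (-3173899)*(-1)/(7*666154) = 5 - ⅐*3173899/666154 = 5 - 3173899/4663078 = 20141491/4663078 ≈ 4.3194)
(2188096 - 2521808)*(-2453199 - Y) = (2188096 - 2521808)*(-2453199 - 1*20141491/4663078) = -333712*(-2453199 - 20141491/4663078) = -333712*(-11439478428013/4663078) = 1908745612584537128/2331539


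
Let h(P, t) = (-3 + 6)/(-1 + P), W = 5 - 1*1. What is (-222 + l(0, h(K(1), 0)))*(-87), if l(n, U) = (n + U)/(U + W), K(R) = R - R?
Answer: 19575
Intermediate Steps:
K(R) = 0
W = 4 (W = 5 - 1 = 4)
h(P, t) = 3/(-1 + P)
l(n, U) = (U + n)/(4 + U) (l(n, U) = (n + U)/(U + 4) = (U + n)/(4 + U))
(-222 + l(0, h(K(1), 0)))*(-87) = (-222 + (3/(-1 + 0) + 0)/(4 + 3/(-1 + 0)))*(-87) = (-222 + (3/(-1) + 0)/(4 + 3/(-1)))*(-87) = (-222 + (3*(-1) + 0)/(4 + 3*(-1)))*(-87) = (-222 + (-3 + 0)/(4 - 3))*(-87) = (-222 - 3/1)*(-87) = (-222 + 1*(-3))*(-87) = (-222 - 3)*(-87) = -225*(-87) = 19575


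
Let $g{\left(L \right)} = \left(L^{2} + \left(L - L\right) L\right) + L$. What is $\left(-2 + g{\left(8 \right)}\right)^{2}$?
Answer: $4900$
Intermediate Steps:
$g{\left(L \right)} = L + L^{2}$ ($g{\left(L \right)} = \left(L^{2} + 0 L\right) + L = \left(L^{2} + 0\right) + L = L^{2} + L = L + L^{2}$)
$\left(-2 + g{\left(8 \right)}\right)^{2} = \left(-2 + 8 \left(1 + 8\right)\right)^{2} = \left(-2 + 8 \cdot 9\right)^{2} = \left(-2 + 72\right)^{2} = 70^{2} = 4900$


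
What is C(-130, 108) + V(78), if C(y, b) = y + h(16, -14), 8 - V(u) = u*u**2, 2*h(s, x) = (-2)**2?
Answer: -474672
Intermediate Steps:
h(s, x) = 2 (h(s, x) = (1/2)*(-2)**2 = (1/2)*4 = 2)
V(u) = 8 - u**3 (V(u) = 8 - u*u**2 = 8 - u**3)
C(y, b) = 2 + y (C(y, b) = y + 2 = 2 + y)
C(-130, 108) + V(78) = (2 - 130) + (8 - 1*78**3) = -128 + (8 - 1*474552) = -128 + (8 - 474552) = -128 - 474544 = -474672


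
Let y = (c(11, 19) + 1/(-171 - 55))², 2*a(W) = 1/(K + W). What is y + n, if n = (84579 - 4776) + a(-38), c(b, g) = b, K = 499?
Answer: 1881891115171/23546036 ≈ 79924.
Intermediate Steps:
a(W) = 1/(2*(499 + W))
n = 73578367/922 (n = (84579 - 4776) + 1/(2*(499 - 38)) = 79803 + (½)/461 = 79803 + (½)*(1/461) = 79803 + 1/922 = 73578367/922 ≈ 79803.)
y = 6175225/51076 (y = (11 + 1/(-171 - 55))² = (11 + 1/(-226))² = (11 - 1/226)² = (2485/226)² = 6175225/51076 ≈ 120.90)
y + n = 6175225/51076 + 73578367/922 = 1881891115171/23546036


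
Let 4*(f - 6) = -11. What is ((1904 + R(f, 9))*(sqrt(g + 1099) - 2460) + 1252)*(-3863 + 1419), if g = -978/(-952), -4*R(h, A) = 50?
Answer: 11369092072 - 2311413*sqrt(62309947)/119 ≈ 1.1216e+10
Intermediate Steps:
f = 13/4 (f = 6 + (1/4)*(-11) = 6 - 11/4 = 13/4 ≈ 3.2500)
R(h, A) = -25/2 (R(h, A) = -1/4*50 = -25/2)
g = 489/476 (g = -978*(-1/952) = 489/476 ≈ 1.0273)
((1904 + R(f, 9))*(sqrt(g + 1099) - 2460) + 1252)*(-3863 + 1419) = ((1904 - 25/2)*(sqrt(489/476 + 1099) - 2460) + 1252)*(-3863 + 1419) = (3783*(sqrt(523613/476) - 2460)/2 + 1252)*(-2444) = (3783*(sqrt(62309947)/238 - 2460)/2 + 1252)*(-2444) = (3783*(-2460 + sqrt(62309947)/238)/2 + 1252)*(-2444) = ((-4653090 + 3783*sqrt(62309947)/476) + 1252)*(-2444) = (-4651838 + 3783*sqrt(62309947)/476)*(-2444) = 11369092072 - 2311413*sqrt(62309947)/119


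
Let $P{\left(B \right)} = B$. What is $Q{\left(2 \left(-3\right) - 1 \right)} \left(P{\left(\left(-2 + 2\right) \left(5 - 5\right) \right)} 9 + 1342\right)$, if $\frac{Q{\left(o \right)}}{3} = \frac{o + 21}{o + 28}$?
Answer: $2684$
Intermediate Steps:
$Q{\left(o \right)} = \frac{3 \left(21 + o\right)}{28 + o}$ ($Q{\left(o \right)} = 3 \frac{o + 21}{o + 28} = 3 \frac{21 + o}{28 + o} = \frac{3 \left(21 + o\right)}{28 + o}$)
$Q{\left(2 \left(-3\right) - 1 \right)} \left(P{\left(\left(-2 + 2\right) \left(5 - 5\right) \right)} 9 + 1342\right) = \frac{3 \left(21 + \left(2 \left(-3\right) - 1\right)\right)}{28 + \left(2 \left(-3\right) - 1\right)} \left(\left(-2 + 2\right) \left(5 - 5\right) 9 + 1342\right) = \frac{3 \left(21 - 7\right)}{28 - 7} \left(0 \cdot 0 \cdot 9 + 1342\right) = \frac{3 \left(21 - 7\right)}{28 - 7} \left(0 \cdot 9 + 1342\right) = 3 \cdot \frac{1}{21} \cdot 14 \left(0 + 1342\right) = 3 \cdot \frac{1}{21} \cdot 14 \cdot 1342 = 2 \cdot 1342 = 2684$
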